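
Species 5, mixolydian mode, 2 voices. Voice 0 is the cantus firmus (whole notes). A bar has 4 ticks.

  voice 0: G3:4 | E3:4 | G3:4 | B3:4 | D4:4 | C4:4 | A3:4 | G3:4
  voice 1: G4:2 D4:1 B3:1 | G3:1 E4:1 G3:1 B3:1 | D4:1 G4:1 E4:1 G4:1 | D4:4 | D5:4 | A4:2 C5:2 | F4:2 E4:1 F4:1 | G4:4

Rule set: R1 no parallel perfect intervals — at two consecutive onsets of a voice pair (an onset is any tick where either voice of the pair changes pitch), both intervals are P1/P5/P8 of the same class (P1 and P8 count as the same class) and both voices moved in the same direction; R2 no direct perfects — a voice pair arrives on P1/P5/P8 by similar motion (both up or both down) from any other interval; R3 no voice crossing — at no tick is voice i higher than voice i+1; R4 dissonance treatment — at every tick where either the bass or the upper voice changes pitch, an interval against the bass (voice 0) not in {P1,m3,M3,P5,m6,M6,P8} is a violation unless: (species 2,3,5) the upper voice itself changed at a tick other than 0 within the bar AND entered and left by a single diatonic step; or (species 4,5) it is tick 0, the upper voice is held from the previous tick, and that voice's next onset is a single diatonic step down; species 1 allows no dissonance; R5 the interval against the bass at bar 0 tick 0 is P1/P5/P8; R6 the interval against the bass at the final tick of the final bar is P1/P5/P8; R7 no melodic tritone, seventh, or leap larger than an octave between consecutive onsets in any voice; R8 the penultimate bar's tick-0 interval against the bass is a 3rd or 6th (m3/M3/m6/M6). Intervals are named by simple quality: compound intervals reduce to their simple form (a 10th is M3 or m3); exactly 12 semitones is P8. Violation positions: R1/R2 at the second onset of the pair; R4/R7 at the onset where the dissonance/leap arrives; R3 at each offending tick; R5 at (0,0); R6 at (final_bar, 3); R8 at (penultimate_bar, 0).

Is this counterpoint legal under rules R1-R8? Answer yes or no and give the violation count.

bar 0: v0=G3 v1=G4 (P8)
bar 1: v0=E3 v1=G3 (m3)
bar 2: v0=G3 v1=D4 (P5)
bar 3: v0=B3 v1=D4 (m3)
bar 4: v0=D4 v1=D5 (P8)
bar 5: v0=C4 v1=A4 (M6)
bar 6: v0=A3 v1=F4 (m6)
bar 7: v0=G3 v1=G4 (P8)
  R1 @ bar2.0: E3/B3 P5 -> G3/D4 P5 similar
  R2 @ bar4.0: B3/D4 m3 -> D4/D5 P8 similar

No (2 violations)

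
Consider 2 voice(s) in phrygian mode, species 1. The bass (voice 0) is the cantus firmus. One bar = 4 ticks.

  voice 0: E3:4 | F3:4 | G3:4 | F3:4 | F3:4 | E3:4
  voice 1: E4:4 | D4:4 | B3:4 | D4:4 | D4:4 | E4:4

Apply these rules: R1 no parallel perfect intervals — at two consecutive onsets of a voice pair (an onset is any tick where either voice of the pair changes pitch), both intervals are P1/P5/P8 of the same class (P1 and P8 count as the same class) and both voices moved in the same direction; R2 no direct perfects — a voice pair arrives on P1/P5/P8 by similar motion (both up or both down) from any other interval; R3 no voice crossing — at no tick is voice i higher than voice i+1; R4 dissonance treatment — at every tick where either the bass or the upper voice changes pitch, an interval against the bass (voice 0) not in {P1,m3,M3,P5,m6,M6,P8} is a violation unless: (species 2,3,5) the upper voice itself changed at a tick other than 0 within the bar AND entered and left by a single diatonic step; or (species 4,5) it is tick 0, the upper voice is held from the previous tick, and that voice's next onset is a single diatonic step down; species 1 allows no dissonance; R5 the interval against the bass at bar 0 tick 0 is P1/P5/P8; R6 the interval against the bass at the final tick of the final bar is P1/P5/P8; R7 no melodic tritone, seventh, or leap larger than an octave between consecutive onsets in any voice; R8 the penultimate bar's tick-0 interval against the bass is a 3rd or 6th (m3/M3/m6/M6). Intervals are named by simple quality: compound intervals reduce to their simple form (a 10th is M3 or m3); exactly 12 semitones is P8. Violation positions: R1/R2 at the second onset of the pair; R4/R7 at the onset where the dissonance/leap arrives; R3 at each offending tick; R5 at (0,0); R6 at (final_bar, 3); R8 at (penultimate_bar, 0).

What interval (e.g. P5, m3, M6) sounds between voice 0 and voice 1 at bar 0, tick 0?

voice 0=E3 voice 1=E4 -> P8

P8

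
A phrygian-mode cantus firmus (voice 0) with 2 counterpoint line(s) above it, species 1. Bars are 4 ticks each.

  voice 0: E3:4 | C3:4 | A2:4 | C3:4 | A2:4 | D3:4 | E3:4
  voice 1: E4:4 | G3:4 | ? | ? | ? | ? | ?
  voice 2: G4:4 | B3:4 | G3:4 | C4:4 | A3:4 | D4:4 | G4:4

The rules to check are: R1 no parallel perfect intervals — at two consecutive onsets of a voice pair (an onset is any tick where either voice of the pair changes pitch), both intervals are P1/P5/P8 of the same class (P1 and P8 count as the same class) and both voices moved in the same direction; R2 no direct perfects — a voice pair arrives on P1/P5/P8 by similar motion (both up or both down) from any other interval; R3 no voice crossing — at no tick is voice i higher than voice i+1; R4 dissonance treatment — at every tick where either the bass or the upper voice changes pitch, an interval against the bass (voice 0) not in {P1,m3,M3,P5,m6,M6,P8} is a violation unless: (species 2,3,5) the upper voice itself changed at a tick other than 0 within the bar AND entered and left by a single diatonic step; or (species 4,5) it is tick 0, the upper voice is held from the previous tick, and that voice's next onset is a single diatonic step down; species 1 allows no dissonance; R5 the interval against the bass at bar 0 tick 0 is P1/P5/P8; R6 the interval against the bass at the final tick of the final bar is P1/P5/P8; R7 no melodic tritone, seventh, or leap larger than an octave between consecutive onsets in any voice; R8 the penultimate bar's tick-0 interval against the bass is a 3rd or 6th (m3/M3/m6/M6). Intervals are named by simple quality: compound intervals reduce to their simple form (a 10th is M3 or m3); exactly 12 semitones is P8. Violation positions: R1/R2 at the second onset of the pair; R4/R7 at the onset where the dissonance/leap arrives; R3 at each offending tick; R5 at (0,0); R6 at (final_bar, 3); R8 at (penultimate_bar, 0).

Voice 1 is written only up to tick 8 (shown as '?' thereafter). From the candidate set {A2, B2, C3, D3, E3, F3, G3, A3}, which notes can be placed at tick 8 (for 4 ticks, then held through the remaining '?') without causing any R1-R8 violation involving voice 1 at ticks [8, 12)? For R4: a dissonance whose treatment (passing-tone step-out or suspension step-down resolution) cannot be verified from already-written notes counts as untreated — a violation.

{F3}

A2: violates R2,R7
B2: violates R4
C3: violates R2
D3: violates R4
E3: violates R1
F3: legal
G3: violates R4
A3: violates R3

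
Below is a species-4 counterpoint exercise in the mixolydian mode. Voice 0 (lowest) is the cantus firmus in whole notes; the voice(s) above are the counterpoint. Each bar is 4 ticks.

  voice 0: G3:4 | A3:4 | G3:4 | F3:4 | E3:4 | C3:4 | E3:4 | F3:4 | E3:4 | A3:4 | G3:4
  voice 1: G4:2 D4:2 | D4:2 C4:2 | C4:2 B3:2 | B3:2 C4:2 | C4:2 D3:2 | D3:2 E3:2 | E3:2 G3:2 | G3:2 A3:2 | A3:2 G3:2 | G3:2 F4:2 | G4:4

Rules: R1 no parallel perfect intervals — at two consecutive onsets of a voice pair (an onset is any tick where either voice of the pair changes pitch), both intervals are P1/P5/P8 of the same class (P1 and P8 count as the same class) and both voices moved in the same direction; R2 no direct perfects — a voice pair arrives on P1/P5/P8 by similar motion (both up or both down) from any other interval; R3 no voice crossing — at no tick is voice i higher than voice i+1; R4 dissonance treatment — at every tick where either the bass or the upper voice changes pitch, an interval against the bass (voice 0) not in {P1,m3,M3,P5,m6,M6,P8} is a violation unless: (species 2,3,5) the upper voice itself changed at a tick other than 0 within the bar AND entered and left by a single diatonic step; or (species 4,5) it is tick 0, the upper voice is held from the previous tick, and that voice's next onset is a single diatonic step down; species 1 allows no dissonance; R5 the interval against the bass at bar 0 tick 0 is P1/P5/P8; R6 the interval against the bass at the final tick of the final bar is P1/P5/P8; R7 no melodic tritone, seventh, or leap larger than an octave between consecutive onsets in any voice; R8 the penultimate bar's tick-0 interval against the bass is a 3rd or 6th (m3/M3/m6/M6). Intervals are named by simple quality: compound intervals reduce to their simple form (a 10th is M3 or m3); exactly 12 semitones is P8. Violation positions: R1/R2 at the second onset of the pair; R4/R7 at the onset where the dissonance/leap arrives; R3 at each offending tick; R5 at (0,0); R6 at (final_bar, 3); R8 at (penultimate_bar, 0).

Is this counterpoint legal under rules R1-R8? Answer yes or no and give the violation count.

bar 0: v0=G3 v1=G4 (P8)
bar 1: v0=A3 v1=D4 (P4)
bar 2: v0=G3 v1=C4 (P4)
bar 3: v0=F3 v1=B3 (TT)
bar 4: v0=E3 v1=C4 (m6)
bar 5: v0=C3 v1=D3 (M2)
bar 6: v0=E3 v1=E3 (P1)
bar 7: v0=F3 v1=G3 (M2)
bar 8: v0=E3 v1=A3 (P4)
bar 9: v0=A3 v1=G3 (M2)
bar 10: v0=G3 v1=G4 (P8)
  R4 @ bar3.0: F3/B3 TT untreated
  R3 @ bar4.2: E3 above D3
  R4 @ bar4.2: E3/D3 M2 untreated
  R7 @ bar4.2: C4->D3 leap 10st
  R3 @ bar4.3: E3 above D3
  R4 @ bar5.0: C3/D3 M2 untreated
  R4 @ bar7.0: F3/G3 M2 untreated
  R3 @ bar9.0: A3 above G3
  R4 @ bar9.0: A3/G3 M2 untreated
  R8 @ bar9.0: penult M2 not 3rd/6th
  R3 @ bar9.1: A3 above G3
  R7 @ bar9.2: G3->F4 leap 10st

No (12 violations)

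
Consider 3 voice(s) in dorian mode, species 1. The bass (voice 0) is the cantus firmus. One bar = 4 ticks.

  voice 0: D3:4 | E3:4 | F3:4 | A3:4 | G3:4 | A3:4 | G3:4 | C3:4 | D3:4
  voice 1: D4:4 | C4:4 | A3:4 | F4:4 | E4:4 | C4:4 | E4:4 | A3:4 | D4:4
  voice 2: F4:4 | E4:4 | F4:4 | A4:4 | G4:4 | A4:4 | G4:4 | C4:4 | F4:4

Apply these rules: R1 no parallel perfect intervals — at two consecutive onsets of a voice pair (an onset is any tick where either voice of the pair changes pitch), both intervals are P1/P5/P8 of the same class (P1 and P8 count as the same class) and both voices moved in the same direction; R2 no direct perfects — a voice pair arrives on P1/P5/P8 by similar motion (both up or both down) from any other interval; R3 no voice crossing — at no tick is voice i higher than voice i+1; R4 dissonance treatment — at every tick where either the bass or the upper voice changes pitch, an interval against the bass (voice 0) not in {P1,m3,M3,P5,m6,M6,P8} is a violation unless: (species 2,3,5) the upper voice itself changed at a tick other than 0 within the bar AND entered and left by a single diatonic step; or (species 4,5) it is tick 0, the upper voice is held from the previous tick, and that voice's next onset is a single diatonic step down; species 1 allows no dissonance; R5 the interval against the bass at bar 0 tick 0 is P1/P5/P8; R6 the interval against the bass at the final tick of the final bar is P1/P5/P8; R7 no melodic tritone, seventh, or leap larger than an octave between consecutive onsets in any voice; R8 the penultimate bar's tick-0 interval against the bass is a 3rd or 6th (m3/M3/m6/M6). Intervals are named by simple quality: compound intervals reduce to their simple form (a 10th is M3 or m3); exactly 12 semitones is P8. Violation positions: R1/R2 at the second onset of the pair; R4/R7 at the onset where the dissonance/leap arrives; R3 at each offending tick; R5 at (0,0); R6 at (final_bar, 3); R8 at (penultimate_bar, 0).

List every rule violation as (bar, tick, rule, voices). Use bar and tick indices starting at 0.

bar 0: v0=D3 v1=D4 v2=F4 downbeat m3
bar 1: v0=E3 v1=C4 v2=E4 downbeat P8
bar 2: v0=F3 v1=A3 v2=F4 downbeat P8
bar 3: v0=A3 v1=F4 v2=A4 downbeat P8
bar 4: v0=G3 v1=E4 v2=G4 downbeat P8
bar 5: v0=A3 v1=C4 v2=A4 downbeat P8
bar 6: v0=G3 v1=E4 v2=G4 downbeat P8
bar 7: v0=C3 v1=A3 v2=C4 downbeat P8
bar 8: v0=D3 v1=D4 v2=F4 downbeat m3
  -> R5 @ bar 0 tick 0 v(0, 2): opens on m3
  -> R1 @ bar 2 tick 0 v(0, 2): E3/E4 P8 -> F3/F4 P8 similar
  -> R1 @ bar 3 tick 0 v(0, 2): F3/F4 P8 -> A3/A4 P8 similar
  -> R1 @ bar 4 tick 0 v(0, 2): A3/A4 P8 -> G3/G4 P8 similar
  -> R1 @ bar 5 tick 0 v(0, 2): G3/G4 P8 -> A3/A4 P8 similar
  -> R1 @ bar 6 tick 0 v(0, 2): A3/A4 P8 -> G3/G4 P8 similar
  -> R1 @ bar 7 tick 0 v(0, 2): G3/G4 P8 -> C3/C4 P8 similar
  -> R8 @ bar 7 tick 0 v(0, 2): penult P8 not 3rd/6th
  -> R2 @ bar 8 tick 0 v(0, 1): C3/A3 M6 -> D3/D4 P8 similar
  -> R6 @ bar 8 tick 3 v(0, 2): closes on m3

(0, 0, R5, (0, 2))
(2, 0, R1, (0, 2))
(3, 0, R1, (0, 2))
(4, 0, R1, (0, 2))
(5, 0, R1, (0, 2))
(6, 0, R1, (0, 2))
(7, 0, R1, (0, 2))
(7, 0, R8, (0, 2))
(8, 0, R2, (0, 1))
(8, 3, R6, (0, 2))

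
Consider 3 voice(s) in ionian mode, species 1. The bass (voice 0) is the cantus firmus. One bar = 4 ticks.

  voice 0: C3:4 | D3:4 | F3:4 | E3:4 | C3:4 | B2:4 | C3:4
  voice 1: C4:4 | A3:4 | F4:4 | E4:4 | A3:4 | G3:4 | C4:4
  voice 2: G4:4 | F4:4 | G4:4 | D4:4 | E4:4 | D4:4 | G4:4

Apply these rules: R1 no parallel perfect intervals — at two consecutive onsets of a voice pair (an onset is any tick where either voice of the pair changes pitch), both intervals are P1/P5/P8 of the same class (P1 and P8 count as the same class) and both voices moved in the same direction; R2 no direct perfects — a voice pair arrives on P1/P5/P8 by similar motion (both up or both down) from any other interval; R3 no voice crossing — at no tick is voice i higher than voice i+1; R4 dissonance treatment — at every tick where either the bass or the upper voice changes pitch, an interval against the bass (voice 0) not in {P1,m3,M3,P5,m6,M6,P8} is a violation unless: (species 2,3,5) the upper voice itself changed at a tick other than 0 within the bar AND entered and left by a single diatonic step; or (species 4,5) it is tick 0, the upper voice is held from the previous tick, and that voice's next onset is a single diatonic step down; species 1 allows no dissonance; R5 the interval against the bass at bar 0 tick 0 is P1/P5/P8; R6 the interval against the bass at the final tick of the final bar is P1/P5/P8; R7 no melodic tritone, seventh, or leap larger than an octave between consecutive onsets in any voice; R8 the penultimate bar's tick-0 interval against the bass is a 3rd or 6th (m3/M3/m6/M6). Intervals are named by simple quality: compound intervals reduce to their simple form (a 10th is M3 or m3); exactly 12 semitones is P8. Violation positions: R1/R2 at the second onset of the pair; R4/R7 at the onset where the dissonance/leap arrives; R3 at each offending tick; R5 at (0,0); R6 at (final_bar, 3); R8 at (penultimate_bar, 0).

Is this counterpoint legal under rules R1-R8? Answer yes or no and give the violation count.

bar 0: v0=C3 v1=C4 v2=G4 (P5)
bar 1: v0=D3 v1=A3 v2=F4 (m3)
bar 2: v0=F3 v1=F4 v2=G4 (M2)
bar 3: v0=E3 v1=E4 v2=D4 (m7)
bar 4: v0=C3 v1=A3 v2=E4 (M3)
bar 5: v0=B2 v1=G3 v2=D4 (m3)
bar 6: v0=C3 v1=C4 v2=G4 (P5)
  R2 @ bar2.0: D3/A3 P5 -> F3/F4 P8 similar
  R4 @ bar2.0: F3/G4 M2 untreated
  R1 @ bar3.0: F3/F4 P8 -> E3/E4 P8 similar
  R3 @ bar3.0: E4 above D4
  R4 @ bar3.0: E3/D4 m7 untreated
  R3 @ bar3.1: E4 above D4
  R3 @ bar3.2: E4 above D4
  R3 @ bar3.3: E4 above D4
  R1 @ bar5.0: A3/E4 P5 -> G3/D4 P5 similar
  R1 @ bar6.0: G3/D4 P5 -> C4/G4 P5 similar
  R2 @ bar6.0: B2/G3 m6 -> C3/C4 P8 similar
  R2 @ bar6.0: B2/D4 m3 -> C3/G4 P5 similar

No (12 violations)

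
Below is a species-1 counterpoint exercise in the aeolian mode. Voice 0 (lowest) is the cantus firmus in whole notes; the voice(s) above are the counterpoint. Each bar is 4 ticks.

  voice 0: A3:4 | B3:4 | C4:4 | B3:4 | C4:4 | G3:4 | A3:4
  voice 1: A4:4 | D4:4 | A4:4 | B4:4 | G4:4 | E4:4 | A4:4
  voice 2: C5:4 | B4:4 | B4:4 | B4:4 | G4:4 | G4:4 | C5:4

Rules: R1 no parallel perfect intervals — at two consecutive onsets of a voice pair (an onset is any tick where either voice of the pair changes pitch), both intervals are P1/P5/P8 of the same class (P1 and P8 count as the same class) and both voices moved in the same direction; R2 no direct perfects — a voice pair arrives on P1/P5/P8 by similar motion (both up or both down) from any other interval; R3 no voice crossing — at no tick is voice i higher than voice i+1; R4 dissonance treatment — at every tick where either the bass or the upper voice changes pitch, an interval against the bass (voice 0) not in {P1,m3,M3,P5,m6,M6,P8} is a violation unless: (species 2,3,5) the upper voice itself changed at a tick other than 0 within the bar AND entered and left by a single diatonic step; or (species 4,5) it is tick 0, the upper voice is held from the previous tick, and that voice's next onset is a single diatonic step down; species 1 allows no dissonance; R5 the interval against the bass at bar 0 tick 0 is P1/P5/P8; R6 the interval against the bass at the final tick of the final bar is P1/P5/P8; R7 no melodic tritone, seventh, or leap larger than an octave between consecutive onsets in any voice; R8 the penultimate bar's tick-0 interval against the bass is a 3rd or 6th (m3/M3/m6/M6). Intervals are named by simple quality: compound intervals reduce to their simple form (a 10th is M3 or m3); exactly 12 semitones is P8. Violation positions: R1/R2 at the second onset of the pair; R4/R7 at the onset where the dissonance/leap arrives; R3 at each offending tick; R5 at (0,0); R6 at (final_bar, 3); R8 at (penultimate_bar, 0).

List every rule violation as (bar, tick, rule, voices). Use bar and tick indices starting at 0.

bar 0: v0=A3 v1=A4 v2=C5 downbeat m3
bar 1: v0=B3 v1=D4 v2=B4 downbeat P8
bar 2: v0=C4 v1=A4 v2=B4 downbeat M7
bar 3: v0=B3 v1=B4 v2=B4 downbeat P8
bar 4: v0=C4 v1=G4 v2=G4 downbeat P5
bar 5: v0=G3 v1=E4 v2=G4 downbeat P8
bar 6: v0=A3 v1=A4 v2=C5 downbeat m3
  -> R5 @ bar 0 tick 0 v(0, 2): opens on m3
  -> R4 @ bar 2 tick 0 v(0, 2): C4/B4 M7 untreated
  -> R1 @ bar 4 tick 0 v(1, 2): B4/B4 P1 -> G4/G4 P1 similar
  -> R8 @ bar 5 tick 0 v(0, 2): penult P8 not 3rd/6th
  -> R2 @ bar 6 tick 0 v(0, 1): G3/E4 M6 -> A3/A4 P8 similar
  -> R6 @ bar 6 tick 3 v(0, 2): closes on m3

(0, 0, R5, (0, 2))
(2, 0, R4, (0, 2))
(4, 0, R1, (1, 2))
(5, 0, R8, (0, 2))
(6, 0, R2, (0, 1))
(6, 3, R6, (0, 2))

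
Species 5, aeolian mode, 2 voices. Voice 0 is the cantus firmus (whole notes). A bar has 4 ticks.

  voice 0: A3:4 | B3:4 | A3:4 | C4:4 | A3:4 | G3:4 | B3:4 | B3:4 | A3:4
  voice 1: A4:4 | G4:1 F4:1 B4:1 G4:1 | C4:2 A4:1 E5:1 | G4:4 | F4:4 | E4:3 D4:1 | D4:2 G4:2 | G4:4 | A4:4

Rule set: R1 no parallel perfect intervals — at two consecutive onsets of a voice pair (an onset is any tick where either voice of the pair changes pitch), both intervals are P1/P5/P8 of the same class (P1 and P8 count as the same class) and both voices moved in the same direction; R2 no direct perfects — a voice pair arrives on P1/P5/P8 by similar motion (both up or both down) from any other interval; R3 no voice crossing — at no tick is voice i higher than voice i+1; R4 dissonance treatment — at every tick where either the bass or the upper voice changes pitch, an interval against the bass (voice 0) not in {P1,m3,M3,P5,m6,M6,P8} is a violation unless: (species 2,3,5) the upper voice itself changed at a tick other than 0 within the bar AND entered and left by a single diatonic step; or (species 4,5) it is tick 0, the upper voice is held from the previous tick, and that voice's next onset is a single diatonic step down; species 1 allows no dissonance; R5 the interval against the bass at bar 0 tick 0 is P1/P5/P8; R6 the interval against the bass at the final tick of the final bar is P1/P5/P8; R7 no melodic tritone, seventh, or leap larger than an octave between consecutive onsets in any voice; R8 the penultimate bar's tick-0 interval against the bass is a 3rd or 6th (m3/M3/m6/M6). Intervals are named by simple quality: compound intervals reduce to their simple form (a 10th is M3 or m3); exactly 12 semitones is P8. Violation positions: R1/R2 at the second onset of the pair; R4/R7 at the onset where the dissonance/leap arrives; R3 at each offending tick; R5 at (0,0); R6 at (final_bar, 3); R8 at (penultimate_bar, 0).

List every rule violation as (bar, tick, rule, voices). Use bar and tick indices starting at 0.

(1, 1, R4, (0, 1))
(1, 2, R7, (1,))

bar 0: v0=A3 v1=A4 downbeat P8
bar 1: v0=B3 v1=G4 downbeat m6
bar 2: v0=A3 v1=C4 downbeat m3
bar 3: v0=C4 v1=G4 downbeat P5
bar 4: v0=A3 v1=F4 downbeat m6
bar 5: v0=G3 v1=E4 downbeat M6
bar 6: v0=B3 v1=D4 downbeat m3
bar 7: v0=B3 v1=G4 downbeat m6
bar 8: v0=A3 v1=A4 downbeat P8
  -> R4 @ bar 1 tick 1 v(0, 1): B3/F4 TT untreated
  -> R7 @ bar 1 tick 2 v(1,): F4->B4 leap 6st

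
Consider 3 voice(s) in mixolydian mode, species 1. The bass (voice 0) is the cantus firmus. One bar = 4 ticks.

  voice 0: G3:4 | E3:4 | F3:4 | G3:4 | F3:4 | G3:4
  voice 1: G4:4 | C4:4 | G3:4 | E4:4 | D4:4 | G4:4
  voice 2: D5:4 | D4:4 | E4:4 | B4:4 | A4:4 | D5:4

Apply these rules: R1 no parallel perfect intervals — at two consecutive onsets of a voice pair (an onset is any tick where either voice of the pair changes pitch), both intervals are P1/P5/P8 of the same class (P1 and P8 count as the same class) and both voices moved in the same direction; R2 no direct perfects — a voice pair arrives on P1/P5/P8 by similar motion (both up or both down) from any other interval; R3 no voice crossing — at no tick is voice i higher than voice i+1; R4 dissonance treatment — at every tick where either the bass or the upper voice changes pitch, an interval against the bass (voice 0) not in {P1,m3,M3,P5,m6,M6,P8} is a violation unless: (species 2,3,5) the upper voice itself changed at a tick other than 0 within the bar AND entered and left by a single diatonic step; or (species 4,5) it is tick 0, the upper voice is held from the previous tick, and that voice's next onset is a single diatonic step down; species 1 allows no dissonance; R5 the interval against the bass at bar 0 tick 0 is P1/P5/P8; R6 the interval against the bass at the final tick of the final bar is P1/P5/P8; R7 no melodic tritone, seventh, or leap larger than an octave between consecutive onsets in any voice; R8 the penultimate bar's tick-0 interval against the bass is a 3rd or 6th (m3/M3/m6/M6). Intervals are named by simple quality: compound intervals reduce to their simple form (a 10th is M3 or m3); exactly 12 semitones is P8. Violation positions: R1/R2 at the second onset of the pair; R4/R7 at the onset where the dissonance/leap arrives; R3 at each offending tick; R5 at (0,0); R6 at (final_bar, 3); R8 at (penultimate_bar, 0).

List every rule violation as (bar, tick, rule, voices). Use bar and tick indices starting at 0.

(1, 0, R4, (0, 2))
(2, 0, R4, (0, 1))
(2, 0, R4, (0, 2))
(3, 0, R2, (1, 2))
(4, 0, R1, (1, 2))
(5, 0, R1, (1, 2))
(5, 0, R2, (0, 1))
(5, 0, R2, (0, 2))

bar 0: v0=G3 v1=G4 v2=D5 downbeat P5
bar 1: v0=E3 v1=C4 v2=D4 downbeat m7
bar 2: v0=F3 v1=G3 v2=E4 downbeat M7
bar 3: v0=G3 v1=E4 v2=B4 downbeat M3
bar 4: v0=F3 v1=D4 v2=A4 downbeat M3
bar 5: v0=G3 v1=G4 v2=D5 downbeat P5
  -> R4 @ bar 1 tick 0 v(0, 2): E3/D4 m7 untreated
  -> R4 @ bar 2 tick 0 v(0, 1): F3/G3 M2 untreated
  -> R4 @ bar 2 tick 0 v(0, 2): F3/E4 M7 untreated
  -> R2 @ bar 3 tick 0 v(1, 2): G3/E4 M6 -> E4/B4 P5 similar
  -> R1 @ bar 4 tick 0 v(1, 2): E4/B4 P5 -> D4/A4 P5 similar
  -> R1 @ bar 5 tick 0 v(1, 2): D4/A4 P5 -> G4/D5 P5 similar
  -> R2 @ bar 5 tick 0 v(0, 1): F3/D4 M6 -> G3/G4 P8 similar
  -> R2 @ bar 5 tick 0 v(0, 2): F3/A4 M3 -> G3/D5 P5 similar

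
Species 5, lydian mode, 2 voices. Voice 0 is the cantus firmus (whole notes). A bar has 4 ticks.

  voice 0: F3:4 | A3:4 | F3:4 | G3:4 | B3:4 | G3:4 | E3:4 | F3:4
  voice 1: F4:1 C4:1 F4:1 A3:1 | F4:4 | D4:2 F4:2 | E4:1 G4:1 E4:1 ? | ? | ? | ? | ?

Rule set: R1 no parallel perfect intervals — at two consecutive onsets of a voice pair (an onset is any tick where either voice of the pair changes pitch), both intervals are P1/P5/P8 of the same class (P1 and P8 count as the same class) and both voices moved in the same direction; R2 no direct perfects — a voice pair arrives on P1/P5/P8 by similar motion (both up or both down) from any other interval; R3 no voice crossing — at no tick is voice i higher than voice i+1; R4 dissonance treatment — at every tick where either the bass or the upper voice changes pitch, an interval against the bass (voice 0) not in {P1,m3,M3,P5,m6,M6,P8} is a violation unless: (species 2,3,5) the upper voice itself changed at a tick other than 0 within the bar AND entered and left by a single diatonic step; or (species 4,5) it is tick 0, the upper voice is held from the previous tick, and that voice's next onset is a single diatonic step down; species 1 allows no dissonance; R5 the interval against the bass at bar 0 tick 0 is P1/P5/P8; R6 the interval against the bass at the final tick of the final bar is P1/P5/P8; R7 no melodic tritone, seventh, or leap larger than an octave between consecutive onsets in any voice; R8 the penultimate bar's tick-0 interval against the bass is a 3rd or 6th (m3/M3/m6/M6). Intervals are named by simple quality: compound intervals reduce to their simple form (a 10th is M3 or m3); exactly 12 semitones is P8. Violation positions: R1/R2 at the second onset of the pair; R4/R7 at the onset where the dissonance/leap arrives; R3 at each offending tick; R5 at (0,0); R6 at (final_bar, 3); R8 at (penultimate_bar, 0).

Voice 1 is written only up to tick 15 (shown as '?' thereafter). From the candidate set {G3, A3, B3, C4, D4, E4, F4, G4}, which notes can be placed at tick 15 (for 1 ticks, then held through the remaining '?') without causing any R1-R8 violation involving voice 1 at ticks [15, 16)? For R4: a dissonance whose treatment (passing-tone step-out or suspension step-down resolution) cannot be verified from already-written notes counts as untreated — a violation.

G3: legal
A3: violates R4
B3: legal
C4: violates R4
D4: legal
E4: legal
F4: violates R4
G4: legal

{B3, D4, E4, G3, G4}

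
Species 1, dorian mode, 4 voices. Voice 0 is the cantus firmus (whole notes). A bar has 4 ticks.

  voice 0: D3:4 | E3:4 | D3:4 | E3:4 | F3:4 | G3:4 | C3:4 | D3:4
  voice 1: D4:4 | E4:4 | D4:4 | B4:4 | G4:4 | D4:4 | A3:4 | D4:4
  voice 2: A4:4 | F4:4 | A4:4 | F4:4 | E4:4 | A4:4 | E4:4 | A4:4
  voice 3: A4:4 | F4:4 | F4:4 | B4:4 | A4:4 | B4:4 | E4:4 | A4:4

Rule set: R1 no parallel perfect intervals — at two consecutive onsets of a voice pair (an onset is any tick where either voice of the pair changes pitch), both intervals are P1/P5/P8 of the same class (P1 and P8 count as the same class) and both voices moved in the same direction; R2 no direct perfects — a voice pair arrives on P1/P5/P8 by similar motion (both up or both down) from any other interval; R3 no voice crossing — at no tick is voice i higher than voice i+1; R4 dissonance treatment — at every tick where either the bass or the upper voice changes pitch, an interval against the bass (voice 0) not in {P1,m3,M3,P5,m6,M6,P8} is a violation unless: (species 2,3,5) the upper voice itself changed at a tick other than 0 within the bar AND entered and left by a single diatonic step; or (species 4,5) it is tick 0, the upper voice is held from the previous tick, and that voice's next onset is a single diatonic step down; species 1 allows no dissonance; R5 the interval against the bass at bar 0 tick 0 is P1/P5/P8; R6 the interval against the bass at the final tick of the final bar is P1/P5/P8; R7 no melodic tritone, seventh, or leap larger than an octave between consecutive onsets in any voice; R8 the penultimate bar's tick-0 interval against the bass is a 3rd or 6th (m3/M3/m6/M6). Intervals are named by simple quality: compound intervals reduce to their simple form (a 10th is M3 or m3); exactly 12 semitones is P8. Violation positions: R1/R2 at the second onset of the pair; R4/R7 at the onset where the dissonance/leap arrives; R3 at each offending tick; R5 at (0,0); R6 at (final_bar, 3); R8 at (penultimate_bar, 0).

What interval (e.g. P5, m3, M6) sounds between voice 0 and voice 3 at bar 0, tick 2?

voice 0=D3 voice 3=A4 -> P5

P5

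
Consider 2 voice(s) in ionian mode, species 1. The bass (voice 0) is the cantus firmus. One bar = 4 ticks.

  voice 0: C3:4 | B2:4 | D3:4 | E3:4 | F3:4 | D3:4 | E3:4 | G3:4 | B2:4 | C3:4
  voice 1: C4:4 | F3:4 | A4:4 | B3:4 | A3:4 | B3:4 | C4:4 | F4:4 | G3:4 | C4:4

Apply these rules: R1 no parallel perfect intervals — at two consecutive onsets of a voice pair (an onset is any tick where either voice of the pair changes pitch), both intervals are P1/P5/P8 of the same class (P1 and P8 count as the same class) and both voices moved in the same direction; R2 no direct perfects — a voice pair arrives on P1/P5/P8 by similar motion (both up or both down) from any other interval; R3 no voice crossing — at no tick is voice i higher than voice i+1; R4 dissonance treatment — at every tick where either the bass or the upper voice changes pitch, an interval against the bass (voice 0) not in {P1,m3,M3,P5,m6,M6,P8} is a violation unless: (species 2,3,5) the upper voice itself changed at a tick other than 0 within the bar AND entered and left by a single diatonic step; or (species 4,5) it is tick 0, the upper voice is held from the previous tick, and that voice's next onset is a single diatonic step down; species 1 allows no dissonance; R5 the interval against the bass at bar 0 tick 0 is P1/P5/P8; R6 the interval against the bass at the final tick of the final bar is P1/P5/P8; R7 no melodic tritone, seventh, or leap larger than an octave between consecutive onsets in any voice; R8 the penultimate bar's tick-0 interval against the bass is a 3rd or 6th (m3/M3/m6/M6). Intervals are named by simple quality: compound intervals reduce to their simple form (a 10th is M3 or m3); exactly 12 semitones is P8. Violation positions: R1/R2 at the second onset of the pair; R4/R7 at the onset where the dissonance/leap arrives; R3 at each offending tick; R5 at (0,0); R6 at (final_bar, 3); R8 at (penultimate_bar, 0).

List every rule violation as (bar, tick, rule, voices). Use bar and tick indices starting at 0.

(1, 0, R4, (0, 1))
(2, 0, R2, (0, 1))
(2, 0, R7, (1,))
(3, 0, R7, (1,))
(7, 0, R4, (0, 1))
(8, 0, R7, (1,))
(9, 0, R2, (0, 1))

bar 0: v0=C3 v1=C4 downbeat P8
bar 1: v0=B2 v1=F3 downbeat TT
bar 2: v0=D3 v1=A4 downbeat P5
bar 3: v0=E3 v1=B3 downbeat P5
bar 4: v0=F3 v1=A3 downbeat M3
bar 5: v0=D3 v1=B3 downbeat M6
bar 6: v0=E3 v1=C4 downbeat m6
bar 7: v0=G3 v1=F4 downbeat m7
bar 8: v0=B2 v1=G3 downbeat m6
bar 9: v0=C3 v1=C4 downbeat P8
  -> R4 @ bar 1 tick 0 v(0, 1): B2/F3 TT untreated
  -> R2 @ bar 2 tick 0 v(0, 1): B2/F3 TT -> D3/A4 P5 similar
  -> R7 @ bar 2 tick 0 v(1,): F3->A4 leap 16st
  -> R7 @ bar 3 tick 0 v(1,): A4->B3 leap 10st
  -> R4 @ bar 7 tick 0 v(0, 1): G3/F4 m7 untreated
  -> R7 @ bar 8 tick 0 v(1,): F4->G3 leap 10st
  -> R2 @ bar 9 tick 0 v(0, 1): B2/G3 m6 -> C3/C4 P8 similar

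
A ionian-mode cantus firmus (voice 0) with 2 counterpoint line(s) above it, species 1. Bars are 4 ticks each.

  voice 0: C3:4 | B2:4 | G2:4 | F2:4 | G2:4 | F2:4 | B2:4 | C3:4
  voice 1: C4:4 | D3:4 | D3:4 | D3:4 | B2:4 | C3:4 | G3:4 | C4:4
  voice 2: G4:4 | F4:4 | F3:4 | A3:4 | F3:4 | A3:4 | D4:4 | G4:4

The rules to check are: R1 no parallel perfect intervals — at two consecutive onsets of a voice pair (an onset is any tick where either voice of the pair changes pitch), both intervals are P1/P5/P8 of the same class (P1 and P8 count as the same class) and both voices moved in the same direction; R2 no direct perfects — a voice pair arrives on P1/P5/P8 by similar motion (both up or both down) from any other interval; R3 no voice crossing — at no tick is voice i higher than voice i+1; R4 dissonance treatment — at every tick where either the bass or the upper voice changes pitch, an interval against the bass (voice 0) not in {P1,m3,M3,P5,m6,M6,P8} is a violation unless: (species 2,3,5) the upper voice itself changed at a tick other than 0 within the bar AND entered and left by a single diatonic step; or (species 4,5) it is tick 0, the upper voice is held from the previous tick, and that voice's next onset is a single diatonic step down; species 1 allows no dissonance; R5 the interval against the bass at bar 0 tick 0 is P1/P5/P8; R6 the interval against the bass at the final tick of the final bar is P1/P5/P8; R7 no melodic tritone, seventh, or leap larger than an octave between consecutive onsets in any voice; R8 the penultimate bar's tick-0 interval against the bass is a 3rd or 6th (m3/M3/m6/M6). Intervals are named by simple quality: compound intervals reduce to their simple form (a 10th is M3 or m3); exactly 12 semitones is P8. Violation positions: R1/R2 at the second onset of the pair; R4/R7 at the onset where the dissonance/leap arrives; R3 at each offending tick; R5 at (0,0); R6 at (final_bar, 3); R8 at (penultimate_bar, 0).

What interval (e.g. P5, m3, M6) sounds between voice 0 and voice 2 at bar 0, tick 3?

P5

voice 0=C3 voice 2=G4 -> P5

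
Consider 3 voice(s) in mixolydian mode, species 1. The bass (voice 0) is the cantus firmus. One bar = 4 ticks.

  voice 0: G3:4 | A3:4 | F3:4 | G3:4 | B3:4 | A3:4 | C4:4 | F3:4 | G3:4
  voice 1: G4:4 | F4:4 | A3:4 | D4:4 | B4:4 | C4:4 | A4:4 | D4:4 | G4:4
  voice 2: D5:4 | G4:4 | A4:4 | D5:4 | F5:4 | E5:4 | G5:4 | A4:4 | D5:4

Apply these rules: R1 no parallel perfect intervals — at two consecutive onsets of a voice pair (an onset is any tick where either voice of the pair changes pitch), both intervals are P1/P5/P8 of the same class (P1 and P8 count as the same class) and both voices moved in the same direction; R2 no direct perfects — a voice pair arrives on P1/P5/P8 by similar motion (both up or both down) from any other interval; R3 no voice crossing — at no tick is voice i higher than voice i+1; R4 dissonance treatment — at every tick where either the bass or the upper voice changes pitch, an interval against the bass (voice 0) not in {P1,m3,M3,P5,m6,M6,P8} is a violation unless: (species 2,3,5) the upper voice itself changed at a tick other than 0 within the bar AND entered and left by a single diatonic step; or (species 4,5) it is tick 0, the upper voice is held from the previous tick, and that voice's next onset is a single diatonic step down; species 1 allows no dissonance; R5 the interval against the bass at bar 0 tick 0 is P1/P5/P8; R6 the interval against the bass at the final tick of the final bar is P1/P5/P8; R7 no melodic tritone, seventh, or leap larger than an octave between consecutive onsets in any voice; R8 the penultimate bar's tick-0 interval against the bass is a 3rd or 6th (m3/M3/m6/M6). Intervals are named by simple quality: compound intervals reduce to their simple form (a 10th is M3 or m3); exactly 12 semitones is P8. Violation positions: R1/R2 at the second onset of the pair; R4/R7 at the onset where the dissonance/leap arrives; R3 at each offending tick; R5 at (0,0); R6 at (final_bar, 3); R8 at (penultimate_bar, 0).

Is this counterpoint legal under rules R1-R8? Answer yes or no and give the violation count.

bar 0: v0=G3 v1=G4 v2=D5 (P5)
bar 1: v0=A3 v1=F4 v2=G4 (m7)
bar 2: v0=F3 v1=A3 v2=A4 (M3)
bar 3: v0=G3 v1=D4 v2=D5 (P5)
bar 4: v0=B3 v1=B4 v2=F5 (TT)
bar 5: v0=A3 v1=C4 v2=E5 (P5)
bar 6: v0=C4 v1=A4 v2=G5 (P5)
bar 7: v0=F3 v1=D4 v2=A4 (M3)
bar 8: v0=G3 v1=G4 v2=D5 (P5)
  R4 @ bar1.0: A3/G4 m7 untreated
  R1 @ bar3.0: A3/A4 P8 -> D4/D5 P8 similar
  R2 @ bar3.0: F3/A3 M3 -> G3/D4 P5 similar
  R2 @ bar3.0: F3/A4 M3 -> G3/D5 P5 similar
  R2 @ bar4.0: G3/D4 P5 -> B3/B4 P8 similar
  R4 @ bar4.0: B3/F5 TT untreated
  R2 @ bar5.0: B3/F5 TT -> A3/E5 P5 similar
  R7 @ bar5.0: B4->C4 leap 11st
  R1 @ bar6.0: A3/E5 P5 -> C4/G5 P5 similar
  R2 @ bar7.0: A4/G5 m7 -> D4/A4 P5 similar
  R7 @ bar7.0: G5->A4 leap 10st
  R1 @ bar8.0: D4/A4 P5 -> G4/D5 P5 similar
  R2 @ bar8.0: F3/D4 M6 -> G3/G4 P8 similar
  R2 @ bar8.0: F3/A4 M3 -> G3/D5 P5 similar

No (14 violations)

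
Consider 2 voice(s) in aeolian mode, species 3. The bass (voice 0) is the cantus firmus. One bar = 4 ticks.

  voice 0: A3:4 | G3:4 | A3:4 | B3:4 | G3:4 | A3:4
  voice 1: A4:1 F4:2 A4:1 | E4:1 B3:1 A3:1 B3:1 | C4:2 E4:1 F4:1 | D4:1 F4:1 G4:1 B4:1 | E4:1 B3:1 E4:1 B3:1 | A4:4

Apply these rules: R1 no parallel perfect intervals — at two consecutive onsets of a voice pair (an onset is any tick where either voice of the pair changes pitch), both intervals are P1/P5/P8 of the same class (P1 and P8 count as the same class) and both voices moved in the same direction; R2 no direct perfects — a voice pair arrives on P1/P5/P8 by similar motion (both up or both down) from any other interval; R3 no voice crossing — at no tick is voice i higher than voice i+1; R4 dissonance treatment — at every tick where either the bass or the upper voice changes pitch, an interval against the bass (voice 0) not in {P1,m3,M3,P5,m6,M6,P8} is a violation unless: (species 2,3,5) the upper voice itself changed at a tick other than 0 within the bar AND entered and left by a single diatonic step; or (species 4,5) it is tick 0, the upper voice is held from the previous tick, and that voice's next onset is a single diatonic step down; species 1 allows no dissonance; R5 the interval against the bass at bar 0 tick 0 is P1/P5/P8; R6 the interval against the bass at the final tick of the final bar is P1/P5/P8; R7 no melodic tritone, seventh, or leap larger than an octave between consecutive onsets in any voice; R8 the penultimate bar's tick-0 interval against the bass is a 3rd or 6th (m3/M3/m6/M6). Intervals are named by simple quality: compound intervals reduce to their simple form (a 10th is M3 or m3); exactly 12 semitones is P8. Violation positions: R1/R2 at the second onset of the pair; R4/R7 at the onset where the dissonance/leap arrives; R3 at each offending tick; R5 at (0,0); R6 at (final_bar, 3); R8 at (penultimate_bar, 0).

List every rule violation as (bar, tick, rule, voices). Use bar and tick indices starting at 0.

bar 0: v0=A3 v1=A4 downbeat P8
bar 1: v0=G3 v1=E4 downbeat M6
bar 2: v0=A3 v1=C4 downbeat m3
bar 3: v0=B3 v1=D4 downbeat m3
bar 4: v0=G3 v1=E4 downbeat M6
bar 5: v0=A3 v1=A4 downbeat P8
  -> R4 @ bar 3 tick 1 v(0, 1): B3/F4 TT untreated
  -> R2 @ bar 5 tick 0 v(0, 1): G3/B3 M3 -> A3/A4 P8 similar
  -> R7 @ bar 5 tick 0 v(1,): B3->A4 leap 10st

(3, 1, R4, (0, 1))
(5, 0, R2, (0, 1))
(5, 0, R7, (1,))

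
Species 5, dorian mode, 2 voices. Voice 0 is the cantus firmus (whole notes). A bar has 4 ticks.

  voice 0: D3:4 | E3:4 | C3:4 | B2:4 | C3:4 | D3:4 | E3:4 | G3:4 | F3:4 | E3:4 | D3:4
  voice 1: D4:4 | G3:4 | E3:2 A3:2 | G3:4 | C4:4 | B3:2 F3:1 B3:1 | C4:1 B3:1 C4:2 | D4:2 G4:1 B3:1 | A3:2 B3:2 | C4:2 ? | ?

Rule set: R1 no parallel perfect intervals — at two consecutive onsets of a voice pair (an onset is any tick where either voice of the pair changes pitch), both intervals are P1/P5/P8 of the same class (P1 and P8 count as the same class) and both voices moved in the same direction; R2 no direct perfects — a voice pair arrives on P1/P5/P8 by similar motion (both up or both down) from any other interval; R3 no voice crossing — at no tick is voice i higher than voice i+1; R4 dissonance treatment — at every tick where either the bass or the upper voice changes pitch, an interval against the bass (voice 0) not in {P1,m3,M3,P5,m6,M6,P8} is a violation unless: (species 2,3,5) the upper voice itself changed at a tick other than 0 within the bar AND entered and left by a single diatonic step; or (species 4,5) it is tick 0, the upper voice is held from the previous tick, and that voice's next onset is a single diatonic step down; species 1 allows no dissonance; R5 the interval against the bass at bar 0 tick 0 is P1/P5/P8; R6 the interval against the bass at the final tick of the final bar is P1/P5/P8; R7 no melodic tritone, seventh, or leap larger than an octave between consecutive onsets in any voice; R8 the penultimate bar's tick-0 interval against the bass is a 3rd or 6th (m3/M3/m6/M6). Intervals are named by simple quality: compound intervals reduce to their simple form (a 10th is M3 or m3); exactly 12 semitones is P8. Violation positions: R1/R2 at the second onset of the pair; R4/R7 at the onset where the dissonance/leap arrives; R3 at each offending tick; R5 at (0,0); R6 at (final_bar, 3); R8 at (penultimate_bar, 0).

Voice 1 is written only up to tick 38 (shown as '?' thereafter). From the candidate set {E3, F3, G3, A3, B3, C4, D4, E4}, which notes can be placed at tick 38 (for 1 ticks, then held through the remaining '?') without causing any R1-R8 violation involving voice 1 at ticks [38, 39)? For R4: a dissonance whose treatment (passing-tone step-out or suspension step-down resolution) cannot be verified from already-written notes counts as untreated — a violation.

{B3, C4, E3, E4, G3}

E3: legal
F3: violates R4
G3: legal
A3: violates R4
B3: legal
C4: legal
D4: violates R4
E4: legal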